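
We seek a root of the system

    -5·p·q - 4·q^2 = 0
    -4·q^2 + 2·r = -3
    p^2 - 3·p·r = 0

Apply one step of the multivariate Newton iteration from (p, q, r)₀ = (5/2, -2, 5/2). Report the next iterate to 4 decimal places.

(1.3686, -1.3388, 1.2105)

At (5/2, -2, 5/2): F = (9.0000, -8.0000, -12.5000).
Jacobian J = [[-5·q, -5·p - 8·q, 0], [0, -8·q, 2], [2·p - 3·r, 0, -3·p]].
At the point, J = [[10.0000, 3.5000, 0.0000], [0.0000, 16.0000, 2.0000], [-2.5000, 0.0000, -7.5000]] (det J = -1217.5000).
Solving J·Δ = −F gives Δ = (-1.1314, 0.6612, -1.2895).
Then the next iterate is (p, q, r)₁ = (1.3686, -1.3388, 1.2105).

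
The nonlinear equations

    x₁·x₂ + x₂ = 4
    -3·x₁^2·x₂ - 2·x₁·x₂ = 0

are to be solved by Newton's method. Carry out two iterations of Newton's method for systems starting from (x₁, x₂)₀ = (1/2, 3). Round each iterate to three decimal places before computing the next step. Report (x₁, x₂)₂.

At (1/2, 3): F = (0.500, -5.250).
Jacobian J = [[x₂, x₁ + 1], [-6·x₁·x₂ - 2·x₂, -3·x₁^2 - 2·x₁]].
At the point, J = [[3.000, 1.500], [-15.000, -1.750]] (det J = 17.250).
Solving J·Δ = −F gives Δ = (-0.406, 0.478).
Then the next iterate is (x₁, x₂)₁ = (0.094, 3.478).
Round to (0.094, 3.478) and repeat: F = (-0.19507, -0.74606), J = [[3.478, 1.094], [-8.91759, -0.21451]].
Δ = (-0.095, 0.481), so (x₁, x₂)₂ = (-0.001, 3.959).

(-0.001, 3.959)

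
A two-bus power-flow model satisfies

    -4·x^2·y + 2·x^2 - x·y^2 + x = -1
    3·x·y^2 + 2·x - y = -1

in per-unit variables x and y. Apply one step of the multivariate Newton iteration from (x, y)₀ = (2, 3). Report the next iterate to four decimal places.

At (2, 3): F = (-55.0000, 56.0000).
Jacobian J = [[-8·x·y + 4·x - y^2 + 1, -4·x^2 - 2·x·y], [3·y^2 + 2, 6·x·y - 1]].
At the point, J = [[-48.0000, -28.0000], [29.0000, 35.0000]] (det J = -868.0000).
Solving J·Δ = −F gives Δ = (-0.4113, -1.2592).
Then the next iterate is (x, y)₁ = (1.5887, 1.7408).

(1.5887, 1.7408)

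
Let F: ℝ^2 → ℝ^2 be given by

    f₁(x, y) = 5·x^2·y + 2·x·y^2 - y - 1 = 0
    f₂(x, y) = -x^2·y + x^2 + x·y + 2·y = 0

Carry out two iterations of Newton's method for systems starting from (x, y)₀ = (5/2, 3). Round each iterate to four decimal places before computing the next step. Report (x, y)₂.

At (5/2, 3): F = (134.7500, 1.0000).
Jacobian J = [[10·x·y + 2·y^2, 5·x^2 + 4·x·y - 1], [-2·x·y + 2·x + y, -x^2 + x + 2]].
At the point, J = [[93.0000, 60.2500], [-7.0000, -1.7500]] (det J = 259.0000).
Solving J·Δ = −F gives Δ = (1.1431, -4.0010).
Then the next iterate is (x, y)₁ = (3.6431, -1.0010).
Round to (3.6431, -1.0010) and repeat: F = (-59.125469, 20.908884), J = [[-34.463429, 50.773916], [13.578686, -7.629078]].
Δ = (-1.4315, 0.1929), so (x, y)₂ = (2.2116, -0.8081).

(2.2116, -0.8081)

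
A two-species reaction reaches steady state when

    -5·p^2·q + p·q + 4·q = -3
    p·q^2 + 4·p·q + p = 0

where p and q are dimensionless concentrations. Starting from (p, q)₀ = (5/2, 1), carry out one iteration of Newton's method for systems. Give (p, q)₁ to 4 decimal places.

At (5/2, 1): F = (-21.7500, 15.0000).
Jacobian J = [[-10·p·q + q, -5·p^2 + p + 4], [q^2 + 4·q + 1, 2·p·q + 4·p]].
At the point, J = [[-24.0000, -24.7500], [6.0000, 15.0000]] (det J = -211.5000).
Solving J·Δ = −F gives Δ = (0.2128, -1.0851).
Then the next iterate is (p, q)₁ = (2.7128, -0.0851).

(2.7128, -0.0851)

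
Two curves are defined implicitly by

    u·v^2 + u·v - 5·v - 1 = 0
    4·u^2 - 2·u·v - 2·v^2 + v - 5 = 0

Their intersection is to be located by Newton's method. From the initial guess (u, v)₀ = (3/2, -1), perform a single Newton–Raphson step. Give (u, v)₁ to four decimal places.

(1.1264, -0.3846)

At (3/2, -1): F = (4.0000, 4.0000).
Jacobian J = [[v^2 + v, 2·u·v + u - 5], [8·u - 2·v, -2·u - 4·v + 1]].
At the point, J = [[0.0000, -6.5000], [14.0000, 2.0000]] (det J = 91.0000).
Solving J·Δ = −F gives Δ = (-0.3736, 0.6154).
Then the next iterate is (u, v)₁ = (1.1264, -0.3846).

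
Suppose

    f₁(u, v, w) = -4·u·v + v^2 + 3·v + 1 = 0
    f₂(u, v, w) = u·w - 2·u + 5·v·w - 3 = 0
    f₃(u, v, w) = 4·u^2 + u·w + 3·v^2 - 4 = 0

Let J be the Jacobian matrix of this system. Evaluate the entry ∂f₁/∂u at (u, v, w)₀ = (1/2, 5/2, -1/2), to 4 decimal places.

-10.0000

∂f₁/∂u = -4·v.
At (1/2, 5/2, -1/2) this is -10.0000.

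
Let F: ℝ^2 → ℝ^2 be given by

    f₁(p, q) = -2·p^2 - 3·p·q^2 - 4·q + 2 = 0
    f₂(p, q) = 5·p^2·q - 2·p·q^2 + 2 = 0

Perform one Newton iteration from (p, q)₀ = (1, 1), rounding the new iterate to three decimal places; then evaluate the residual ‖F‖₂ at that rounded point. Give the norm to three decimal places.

2.838

At (1, 1): F = (-7.000, 5.000).
Jacobian J = [[-4·p - 3·q^2, -6·p·q - 4], [10·p·q - 2·q^2, 5·p^2 - 4·p·q]].
At the point, J = [[-7.000, -10.000], [8.000, 1.000]] (det J = 73.000).
Solving J·Δ = −F gives Δ = (-0.589, -0.288).
Then the next iterate is (p, q)₁ = (0.411, 0.712).
Re-evaluating at (0.411, 0.712): F = (-1.81090, 2.18465), so ‖F‖₂ = 2.838.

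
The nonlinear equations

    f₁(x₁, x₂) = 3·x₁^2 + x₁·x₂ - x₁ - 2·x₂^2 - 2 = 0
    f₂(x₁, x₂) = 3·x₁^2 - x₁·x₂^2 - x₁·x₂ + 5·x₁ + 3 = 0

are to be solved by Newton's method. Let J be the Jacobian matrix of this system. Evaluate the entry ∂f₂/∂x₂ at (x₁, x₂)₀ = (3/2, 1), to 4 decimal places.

-4.5000

∂f₂/∂x₂ = -2·x₁·x₂ - x₁.
At (3/2, 1) this is -4.5000.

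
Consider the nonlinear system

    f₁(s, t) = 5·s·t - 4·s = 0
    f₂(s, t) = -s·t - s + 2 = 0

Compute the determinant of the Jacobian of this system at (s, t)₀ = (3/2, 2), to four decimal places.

J = [[5·t - 4, 5·s], [-t - 1, -s]].
At the point, J = [[6.0000, 7.5000], [-3.0000, -1.5000]].
det J = 13.5000.

13.5000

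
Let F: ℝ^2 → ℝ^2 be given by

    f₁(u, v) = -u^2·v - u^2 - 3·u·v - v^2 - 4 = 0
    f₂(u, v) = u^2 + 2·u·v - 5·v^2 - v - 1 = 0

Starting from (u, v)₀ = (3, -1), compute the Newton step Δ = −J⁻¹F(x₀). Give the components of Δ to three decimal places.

(-0.257, 0.202)

At (3, -1): F = (4.000, -2.000).
Jacobian J = [[-2·u·v - 2·u - 3·v, -u^2 - 3·u - 2·v], [2·u + 2·v, 2·u - 10·v - 1]].
At the point, J = [[3.000, -16.000], [4.000, 15.000]] (det J = 109.000).
Solving J·Δ = −F gives Δ = (-0.257, 0.202).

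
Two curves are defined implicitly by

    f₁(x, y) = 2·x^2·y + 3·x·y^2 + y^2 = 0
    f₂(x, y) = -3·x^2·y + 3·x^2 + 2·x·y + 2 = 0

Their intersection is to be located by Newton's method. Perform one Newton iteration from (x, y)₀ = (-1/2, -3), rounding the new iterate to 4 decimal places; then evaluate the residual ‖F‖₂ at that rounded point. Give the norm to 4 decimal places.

9662.2668

At (-1/2, -3): F = (-6.0000, 8.0000).
Jacobian J = [[4·x·y + 3·y^2, 2·x^2 + 6·x·y + 2·y], [-6·x·y + 6·x + 2·y, -3·x^2 + 2·x]].
At the point, J = [[33.0000, 3.5000], [-18.0000, -1.7500]] (det J = 5.2500).
Solving J·Δ = −F gives Δ = (3.3333, -29.7143).
Then the next iterate is (x, y)₁ = (2.8333, -32.7143).
Re-evaluating at (2.8333, -32.7143): F = (9641.800608, 628.554768), so ‖F‖₂ = 9662.2668.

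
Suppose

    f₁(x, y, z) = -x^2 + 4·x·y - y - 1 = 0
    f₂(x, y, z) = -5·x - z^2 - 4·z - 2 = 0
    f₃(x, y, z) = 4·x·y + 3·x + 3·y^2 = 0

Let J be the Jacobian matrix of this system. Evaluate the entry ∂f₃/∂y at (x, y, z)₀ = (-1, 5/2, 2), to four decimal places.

∂f₃/∂y = 4·x + 6·y.
At (-1, 5/2, 2) this is 11.0000.

11.0000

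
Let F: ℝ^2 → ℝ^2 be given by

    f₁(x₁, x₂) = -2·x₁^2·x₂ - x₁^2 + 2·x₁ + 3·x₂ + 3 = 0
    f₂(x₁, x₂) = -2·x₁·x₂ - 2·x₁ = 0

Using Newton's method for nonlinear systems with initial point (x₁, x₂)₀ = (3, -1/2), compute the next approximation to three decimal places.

At (3, -1/2): F = (7.500, -3.000).
Jacobian J = [[-4·x₁·x₂ - 2·x₁ + 2, -2·x₁^2 + 3], [-2·x₂ - 2, -2·x₁]].
At the point, J = [[2.000, -15.000], [-1.000, -6.000]] (det J = -27.000).
Solving J·Δ = −F gives Δ = (-3.333, 0.056).
Then the next iterate is (x₁, x₂)₁ = (-0.333, -0.444).

(-0.333, -0.444)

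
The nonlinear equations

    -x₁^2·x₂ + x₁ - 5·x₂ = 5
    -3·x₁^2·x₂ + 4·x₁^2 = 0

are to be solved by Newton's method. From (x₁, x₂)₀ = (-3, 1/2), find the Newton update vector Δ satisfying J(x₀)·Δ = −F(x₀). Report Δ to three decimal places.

(2.264, -0.425)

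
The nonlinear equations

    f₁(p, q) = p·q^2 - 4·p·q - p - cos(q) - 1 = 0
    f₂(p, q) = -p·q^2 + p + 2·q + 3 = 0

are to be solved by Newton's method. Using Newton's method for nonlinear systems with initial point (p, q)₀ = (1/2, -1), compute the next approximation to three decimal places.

At (1/2, -1): F = (0.45970, 1.000).
Jacobian J = [[q^2 - 4·q - 1, 2·p·q - 4·p + sin(q)], [-q^2 + 1, -2·p·q + 2]].
At the point, J = [[4.000, -3.84147], [0.000, 3.000]] (det J = 12.000).
Solving J·Δ = −F gives Δ = (-0.435, -0.333).
Then the next iterate is (p, q)₁ = (0.065, -1.333).

(0.065, -1.333)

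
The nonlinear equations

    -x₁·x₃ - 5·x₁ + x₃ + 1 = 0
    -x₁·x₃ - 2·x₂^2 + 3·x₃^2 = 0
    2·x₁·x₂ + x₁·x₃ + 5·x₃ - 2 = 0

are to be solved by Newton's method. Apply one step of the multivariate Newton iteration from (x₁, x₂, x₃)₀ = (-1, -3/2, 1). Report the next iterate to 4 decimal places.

At (-1, -3/2, 1): F = (8.0000, -0.5000, 5.0000).
Jacobian J = [[-x₃ - 5, 0, -x₁ + 1], [-x₃, -4·x₂, -x₁ + 6·x₃], [2·x₂ + x₃, 2·x₁, x₁ + 5]].
At the point, J = [[-6.0000, 0.0000, 2.0000], [-1.0000, 6.0000, 7.0000], [-2.0000, -2.0000, 4.0000]] (det J = -200.0000).
Solving J·Δ = −F gives Δ = (1.2300, 0.6500, -0.3100).
Then the next iterate is (x₁, x₂, x₃)₁ = (0.2300, -0.8500, 0.6900).

(0.2300, -0.8500, 0.6900)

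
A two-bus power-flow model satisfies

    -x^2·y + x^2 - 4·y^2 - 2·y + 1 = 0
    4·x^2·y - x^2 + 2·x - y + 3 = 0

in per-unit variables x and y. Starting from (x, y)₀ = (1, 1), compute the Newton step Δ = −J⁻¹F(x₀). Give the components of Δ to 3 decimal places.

(-0.705, -0.455)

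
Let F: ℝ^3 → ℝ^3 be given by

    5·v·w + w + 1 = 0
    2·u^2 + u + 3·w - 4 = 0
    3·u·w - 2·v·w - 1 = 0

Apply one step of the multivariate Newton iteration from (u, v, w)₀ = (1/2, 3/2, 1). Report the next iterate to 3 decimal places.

(-0.682, -2.409, 2.182)

At (1/2, 3/2, 1): F = (9.500, 0.000, -2.500).
Jacobian J = [[0, 5·w, 5·v + 1], [4·u + 1, 0, 3], [3·w, -2·w, 3·u - 2·v]].
At the point, J = [[0.000, 5.000, 8.500], [3.000, 0.000, 3.000], [3.000, -2.000, -1.500]] (det J = 16.500).
Solving J·Δ = −F gives Δ = (-1.182, -3.909, 1.182).
Then the next iterate is (u, v, w)₁ = (-0.682, -2.409, 2.182).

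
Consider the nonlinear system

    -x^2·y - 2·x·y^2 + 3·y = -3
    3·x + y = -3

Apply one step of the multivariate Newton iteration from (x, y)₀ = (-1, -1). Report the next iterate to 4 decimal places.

At (-1, -1): F = (3.0000, -1.0000).
Jacobian J = [[-2·x·y - 2·y^2, -x^2 - 4·x·y + 3], [3, 1]].
At the point, J = [[-4.0000, -2.0000], [3.0000, 1.0000]] (det J = 2.0000).
Solving J·Δ = −F gives Δ = (-0.5000, 2.5000).
Then the next iterate is (x, y)₁ = (-1.5000, 1.5000).

(-1.5000, 1.5000)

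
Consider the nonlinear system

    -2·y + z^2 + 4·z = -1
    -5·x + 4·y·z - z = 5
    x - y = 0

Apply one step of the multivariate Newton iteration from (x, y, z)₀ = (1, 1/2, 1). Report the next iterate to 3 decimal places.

(-10.500, -10.500, -3.500)

At (1, 1/2, 1): F = (5.000, -9.000, 0.500).
Jacobian J = [[0, -2, 2·z + 4], [-5, 4·z, 4·y - 1], [1, -1, 0]].
At the point, J = [[0.000, -2.000, 6.000], [-5.000, 4.000, 1.000], [1.000, -1.000, 0.000]] (det J = 4.000).
Solving J·Δ = −F gives Δ = (-11.500, -11.000, -4.500).
Then the next iterate is (x, y, z)₁ = (-10.500, -10.500, -3.500).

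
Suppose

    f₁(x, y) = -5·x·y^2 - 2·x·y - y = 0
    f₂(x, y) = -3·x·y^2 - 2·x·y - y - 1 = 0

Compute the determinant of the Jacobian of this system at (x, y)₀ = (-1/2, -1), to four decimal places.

J = [[-5·y^2 - 2·y, -10·x·y - 2·x - 1], [-3·y^2 - 2·y, -6·x·y - 2·x - 1]].
At the point, J = [[-3.0000, -5.0000], [-1.0000, -3.0000]].
det J = 4.0000.

4.0000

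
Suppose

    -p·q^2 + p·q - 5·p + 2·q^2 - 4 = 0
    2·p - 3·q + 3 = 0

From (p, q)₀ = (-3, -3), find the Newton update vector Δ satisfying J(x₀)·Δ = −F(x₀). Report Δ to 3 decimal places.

(-0.026, 1.983)

At (-3, -3): F = (65.000, 6.000).
Jacobian J = [[-q^2 + q - 5, -2·p·q + p + 4·q], [2, -3]].
At the point, J = [[-17.000, -33.000], [2.000, -3.000]] (det J = 117.000).
Solving J·Δ = −F gives Δ = (-0.026, 1.983).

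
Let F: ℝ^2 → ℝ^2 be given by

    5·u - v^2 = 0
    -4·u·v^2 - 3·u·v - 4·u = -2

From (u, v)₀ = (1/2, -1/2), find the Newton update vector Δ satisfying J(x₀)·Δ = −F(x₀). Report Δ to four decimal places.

At (1/2, -1/2): F = (2.2500, 0.2500).
Jacobian J = [[5, -2·v], [-4·v^2 - 3·v - 4, -8·u·v - 3·u]].
At the point, J = [[5.0000, 1.0000], [-3.5000, 0.5000]] (det J = 6.0000).
Solving J·Δ = −F gives Δ = (-0.1458, -1.5208).

(-0.1458, -1.5208)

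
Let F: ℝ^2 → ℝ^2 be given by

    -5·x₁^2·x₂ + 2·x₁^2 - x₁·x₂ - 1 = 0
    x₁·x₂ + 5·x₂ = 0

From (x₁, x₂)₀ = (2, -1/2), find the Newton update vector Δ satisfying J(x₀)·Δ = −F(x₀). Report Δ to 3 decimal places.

(-0.414, 0.470)

At (2, -1/2): F = (18.000, -3.500).
Jacobian J = [[-10·x₁·x₂ + 4·x₁ - x₂, -5·x₁^2 - x₁], [x₂, x₁ + 5]].
At the point, J = [[18.500, -22.000], [-0.500, 7.000]] (det J = 118.500).
Solving J·Δ = −F gives Δ = (-0.414, 0.470).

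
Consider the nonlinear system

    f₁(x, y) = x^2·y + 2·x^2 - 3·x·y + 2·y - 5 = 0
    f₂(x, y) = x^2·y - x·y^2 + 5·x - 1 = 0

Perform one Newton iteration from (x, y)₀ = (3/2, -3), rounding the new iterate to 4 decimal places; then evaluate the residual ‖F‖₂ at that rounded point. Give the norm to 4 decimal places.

2.1887

At (3/2, -3): F = (0.2500, -13.7500).
Jacobian J = [[2·x·y + 4·x - 3·y, x^2 - 3·x + 2], [2·x·y - y^2 + 5, x^2 - 2·x·y]].
At the point, J = [[6.0000, -0.2500], [-13.0000, 11.2500]] (det J = 64.2500).
Solving J·Δ = −F gives Δ = (0.0097, 1.2335).
Then the next iterate is (x, y)₁ = (1.5097, -1.7665).
Re-evaluating at (1.5097, -1.7665): F = (-0.000153, -2.188749), so ‖F‖₂ = 2.1887.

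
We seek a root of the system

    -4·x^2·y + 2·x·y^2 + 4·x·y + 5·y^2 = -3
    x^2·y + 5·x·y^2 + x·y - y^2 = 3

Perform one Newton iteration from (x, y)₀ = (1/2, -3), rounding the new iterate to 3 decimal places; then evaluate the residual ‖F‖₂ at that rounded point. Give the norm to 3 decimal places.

13.813

At (1/2, -3): F = (54.000, 8.250).
Jacobian J = [[-8·x·y + 2·y^2 + 4·y, -4·x^2 + 4·x·y + 4·x + 10·y], [2·x·y + 5·y^2 + y, x^2 + 10·x·y + x - 2·y]].
At the point, J = [[18.000, -35.000], [39.000, -8.250]] (det J = 1216.500).
Solving J·Δ = −F gives Δ = (0.129, 1.609).
Then the next iterate is (x, y)₁ = (0.629, -1.391).
Re-evaluating at (0.629, -1.391): F = (13.81008, -0.27496), so ‖F‖₂ = 13.813.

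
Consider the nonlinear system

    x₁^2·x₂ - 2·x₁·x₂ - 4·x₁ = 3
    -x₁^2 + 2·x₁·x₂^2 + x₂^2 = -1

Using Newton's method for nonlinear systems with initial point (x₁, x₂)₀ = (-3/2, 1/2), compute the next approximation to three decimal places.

(-1.884, -1.047)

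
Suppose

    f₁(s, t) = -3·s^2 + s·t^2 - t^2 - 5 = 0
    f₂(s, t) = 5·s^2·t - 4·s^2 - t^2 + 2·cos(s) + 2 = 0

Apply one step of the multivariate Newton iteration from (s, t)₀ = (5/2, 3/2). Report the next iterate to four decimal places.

(0.9646, 1.6773)

At (5/2, 3/2): F = (-20.3750, 20.022713).
Jacobian J = [[-6·s + t^2, 2·s·t - 2·t], [10·s·t - 8·s - 2·sin(s), 5·s^2 - 2·t]].
At the point, J = [[-12.7500, 4.5000], [16.303056, 28.2500]] (det J = -433.551251).
Solving J·Δ = −F gives Δ = (-1.5354, 0.1773).
Then the next iterate is (s, t)₁ = (0.9646, 1.6773).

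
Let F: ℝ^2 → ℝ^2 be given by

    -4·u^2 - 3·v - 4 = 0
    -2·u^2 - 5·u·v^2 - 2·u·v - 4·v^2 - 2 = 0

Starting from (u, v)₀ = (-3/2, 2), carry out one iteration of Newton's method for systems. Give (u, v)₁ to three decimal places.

At (-3/2, 2): F = (-19.000, 13.500).
Jacobian J = [[-8·u, -3], [-4·u - 5·v^2 - 2·v, -10·u·v - 2·u - 8·v]].
At the point, J = [[12.000, -3.000], [-18.000, 17.000]] (det J = 150.000).
Solving J·Δ = −F gives Δ = (1.883, 1.200).
Then the next iterate is (u, v)₁ = (0.383, 3.200).

(0.383, 3.200)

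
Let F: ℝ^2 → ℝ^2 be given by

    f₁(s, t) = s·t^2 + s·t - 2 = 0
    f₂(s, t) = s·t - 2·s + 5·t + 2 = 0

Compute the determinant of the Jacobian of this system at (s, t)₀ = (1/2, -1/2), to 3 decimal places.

-1.375

J = [[t^2 + t, 2·s·t + s], [t - 2, s + 5]].
At the point, J = [[-0.250, 0.000], [-2.500, 5.500]].
det J = -1.375.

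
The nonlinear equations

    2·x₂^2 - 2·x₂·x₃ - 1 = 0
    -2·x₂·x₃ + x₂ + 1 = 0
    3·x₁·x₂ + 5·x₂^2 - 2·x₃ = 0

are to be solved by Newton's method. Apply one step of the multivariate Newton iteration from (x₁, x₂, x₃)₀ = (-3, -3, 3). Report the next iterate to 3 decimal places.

At (-3, -3, 3): F = (35.000, 16.000, 66.000).
Jacobian J = [[0, 4·x₂ - 2·x₃, -2·x₂], [0, -2·x₃ + 1, -2·x₂], [3·x₂, 3·x₁ + 10·x₂, -2]].
At the point, J = [[0.000, -18.000, 6.000], [0.000, -5.000, 6.000], [-9.000, -39.000, -2.000]] (det J = 702.000).
Solving J·Δ = −F gives Δ = (1.322, 1.462, -1.449).
Then the next iterate is (x₁, x₂, x₃)₁ = (-1.678, -1.538, 1.551).

(-1.678, -1.538, 1.551)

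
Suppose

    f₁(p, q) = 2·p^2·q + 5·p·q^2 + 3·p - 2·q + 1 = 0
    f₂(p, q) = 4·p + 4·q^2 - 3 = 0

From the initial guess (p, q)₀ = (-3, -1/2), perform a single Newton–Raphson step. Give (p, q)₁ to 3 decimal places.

(0.109, -0.891)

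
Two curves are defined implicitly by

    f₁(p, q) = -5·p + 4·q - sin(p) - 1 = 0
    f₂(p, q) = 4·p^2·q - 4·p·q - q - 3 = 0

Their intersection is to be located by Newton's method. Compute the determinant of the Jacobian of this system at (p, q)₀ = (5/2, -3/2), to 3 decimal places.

J = [[-cos(p) - 5, 4], [8·p·q - 4·q, 4·p^2 - 4·p - 1]].
At the point, J = [[-4.19886, 4.000], [-24.000, 14.000]].
det J = 37.216.

37.216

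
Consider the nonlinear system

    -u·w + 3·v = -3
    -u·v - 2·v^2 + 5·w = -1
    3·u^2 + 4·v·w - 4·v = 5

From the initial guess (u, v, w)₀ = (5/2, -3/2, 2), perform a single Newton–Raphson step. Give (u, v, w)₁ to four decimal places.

At (5/2, -3/2, 2): F = (-6.5000, 10.2500, 7.7500).
Jacobian J = [[-w, 3, -u], [-v, -u - 4·v, 5], [6·u, 4·w - 4, 4·v]].
At the point, J = [[-2.0000, 3.0000, -2.5000], [1.5000, 3.5000, 5.0000], [15.0000, 4.0000, -6.0000]] (det J = 450.2500).
Solving J·Δ = −F gives Δ = (-1.1828, -0.0218, -1.6799).
Then the next iterate is (u, v, w)₁ = (1.3172, -1.5218, 0.3201).

(1.3172, -1.5218, 0.3201)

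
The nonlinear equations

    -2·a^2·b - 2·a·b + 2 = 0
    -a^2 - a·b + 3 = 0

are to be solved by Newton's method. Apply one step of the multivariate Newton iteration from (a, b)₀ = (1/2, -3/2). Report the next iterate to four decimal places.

At (1/2, -3/2): F = (4.2500, 3.5000).
Jacobian J = [[-4·a·b - 2·b, -2·a^2 - 2·a], [-2·a - b, -a]].
At the point, J = [[6.0000, -1.5000], [0.5000, -0.5000]] (det J = -2.2500).
Solving J·Δ = −F gives Δ = (1.3889, 8.3889).
Then the next iterate is (a, b)₁ = (1.8889, 6.8889).

(1.8889, 6.8889)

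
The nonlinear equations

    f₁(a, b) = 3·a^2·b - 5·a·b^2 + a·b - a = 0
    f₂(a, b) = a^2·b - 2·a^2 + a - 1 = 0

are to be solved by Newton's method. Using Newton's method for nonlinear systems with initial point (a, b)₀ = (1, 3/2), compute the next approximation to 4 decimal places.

At (1, 3/2): F = (-6.2500, -0.5000).
Jacobian J = [[6·a·b - 5·b^2 + b - 1, 3·a^2 - 10·a·b + a], [2·a·b - 4·a + 1, a^2]].
At the point, J = [[-1.7500, -11.0000], [0.0000, 1.0000]] (det J = -1.7500).
Solving J·Δ = −F gives Δ = (-6.7143, 0.5000).
Then the next iterate is (a, b)₁ = (-5.7143, 2.0000).

(-5.7143, 2.0000)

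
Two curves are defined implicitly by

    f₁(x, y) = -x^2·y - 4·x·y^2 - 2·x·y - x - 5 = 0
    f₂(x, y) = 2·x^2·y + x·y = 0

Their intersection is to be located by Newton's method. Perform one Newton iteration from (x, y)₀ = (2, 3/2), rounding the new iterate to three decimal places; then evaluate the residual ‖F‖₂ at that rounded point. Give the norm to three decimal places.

12.838

At (2, 3/2): F = (-37.000, 15.000).
Jacobian J = [[-2·x·y - 4·y^2 - 2·y - 1, -x^2 - 8·x·y - 2·x], [4·x·y + y, 2·x^2 + x]].
At the point, J = [[-19.000, -32.000], [13.500, 10.000]] (det J = 242.000).
Solving J·Δ = −F gives Δ = (-0.455, -0.886).
Then the next iterate is (x, y)₁ = (1.545, 0.614).
Re-evaluating at (1.545, 0.614): F = (-12.23773, 3.87990), so ‖F‖₂ = 12.838.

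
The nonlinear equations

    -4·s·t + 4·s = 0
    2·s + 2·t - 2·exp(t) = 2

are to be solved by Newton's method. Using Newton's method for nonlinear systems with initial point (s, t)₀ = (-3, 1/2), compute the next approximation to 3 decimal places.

(1.939, 0.177)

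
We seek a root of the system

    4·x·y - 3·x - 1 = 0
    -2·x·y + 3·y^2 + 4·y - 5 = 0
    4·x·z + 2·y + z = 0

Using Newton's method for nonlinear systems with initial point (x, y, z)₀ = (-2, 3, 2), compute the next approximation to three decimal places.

(-1.323, 1.387, 1.171)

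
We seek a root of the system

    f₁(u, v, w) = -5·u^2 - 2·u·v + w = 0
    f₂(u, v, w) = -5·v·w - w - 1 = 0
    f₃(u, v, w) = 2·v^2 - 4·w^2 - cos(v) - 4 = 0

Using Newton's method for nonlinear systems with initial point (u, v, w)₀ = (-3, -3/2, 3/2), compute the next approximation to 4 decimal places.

(-1.4472, -1.1362, 0.5736)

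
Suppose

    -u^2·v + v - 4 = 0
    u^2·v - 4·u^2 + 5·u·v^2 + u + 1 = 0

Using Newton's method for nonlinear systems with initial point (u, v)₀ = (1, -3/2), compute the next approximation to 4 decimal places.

At (1, -3/2): F = (-4.0000, 7.7500).
Jacobian J = [[-2·u·v, -u^2 + 1], [2·u·v - 8·u + 5·v^2 + 1, u^2 + 10·u·v]].
At the point, J = [[3.0000, 0.0000], [1.2500, -14.0000]] (det J = -42.0000).
Solving J·Δ = −F gives Δ = (1.3333, 0.6726).
Then the next iterate is (u, v)₁ = (2.3333, -0.8274).

(2.3333, -0.8274)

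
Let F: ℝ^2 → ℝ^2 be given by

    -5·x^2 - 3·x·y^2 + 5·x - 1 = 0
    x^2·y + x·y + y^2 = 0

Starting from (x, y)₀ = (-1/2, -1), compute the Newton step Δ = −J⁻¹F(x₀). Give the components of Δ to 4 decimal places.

(0.7024, 0.5556)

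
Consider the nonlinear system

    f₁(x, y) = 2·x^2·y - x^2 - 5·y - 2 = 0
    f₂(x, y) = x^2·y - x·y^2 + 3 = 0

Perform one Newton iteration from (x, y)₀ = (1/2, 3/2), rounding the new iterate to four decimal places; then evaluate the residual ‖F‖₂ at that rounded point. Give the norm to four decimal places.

At (1/2, 3/2): F = (-9.0000, 2.2500).
Jacobian J = [[4·x·y - 2·x, 2·x^2 - 5], [2·x·y - y^2, x^2 - 2·x·y]].
At the point, J = [[2.0000, -4.5000], [-0.7500, -1.2500]] (det J = -5.8750).
Solving J·Δ = −F gives Δ = (3.6383, -0.3830).
Then the next iterate is (x, y)₁ = (4.1383, 1.1170).
Re-evaluating at (4.1383, 1.1170): F = (13.547900, 16.965902), so ‖F‖₂ = 21.7115.

21.7115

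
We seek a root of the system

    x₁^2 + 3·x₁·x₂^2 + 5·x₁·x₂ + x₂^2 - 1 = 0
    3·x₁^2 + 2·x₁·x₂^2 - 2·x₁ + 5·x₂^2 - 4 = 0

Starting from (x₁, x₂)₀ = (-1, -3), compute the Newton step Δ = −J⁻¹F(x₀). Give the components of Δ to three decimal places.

(-0.568, 1.240)

At (-1, -3): F = (-3.000, 28.000).
Jacobian J = [[2·x₁ + 3·x₂^2 + 5·x₂, 6·x₁·x₂ + 5·x₁ + 2·x₂], [6·x₁ + 2·x₂^2 - 2, 4·x₁·x₂ + 10·x₂]].
At the point, J = [[10.000, 7.000], [10.000, -18.000]] (det J = -250.000).
Solving J·Δ = −F gives Δ = (-0.568, 1.240).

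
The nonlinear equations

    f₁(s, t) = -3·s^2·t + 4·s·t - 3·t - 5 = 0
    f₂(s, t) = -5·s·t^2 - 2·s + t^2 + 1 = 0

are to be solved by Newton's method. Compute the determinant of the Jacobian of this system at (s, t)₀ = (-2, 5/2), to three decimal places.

1435.250

J = [[-6·s·t + 4·t, -3·s^2 + 4·s - 3], [-5·t^2 - 2, -10·s·t + 2·t]].
At the point, J = [[40.000, -23.000], [-33.250, 55.000]].
det J = 1435.250.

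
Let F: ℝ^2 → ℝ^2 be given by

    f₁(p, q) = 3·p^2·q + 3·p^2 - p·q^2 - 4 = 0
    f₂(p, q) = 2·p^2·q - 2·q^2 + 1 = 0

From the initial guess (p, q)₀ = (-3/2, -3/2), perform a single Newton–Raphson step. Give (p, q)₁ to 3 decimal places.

At (-3/2, -3/2): F = (-4.000, -10.250).
Jacobian J = [[6·p·q + 6·p - q^2, 3·p^2 - 2·p·q], [4·p·q, 2·p^2 - 4·q]].
At the point, J = [[2.250, 2.250], [9.000, 10.500]] (det J = 3.375).
Solving J·Δ = −F gives Δ = (5.611, -3.833).
Then the next iterate is (p, q)₁ = (4.111, -5.333).

(4.111, -5.333)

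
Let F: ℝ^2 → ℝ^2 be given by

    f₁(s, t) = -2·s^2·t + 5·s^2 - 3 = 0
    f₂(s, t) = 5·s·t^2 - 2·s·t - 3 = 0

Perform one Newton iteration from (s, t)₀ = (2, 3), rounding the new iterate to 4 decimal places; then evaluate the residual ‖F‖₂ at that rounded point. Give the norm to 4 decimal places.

20.7256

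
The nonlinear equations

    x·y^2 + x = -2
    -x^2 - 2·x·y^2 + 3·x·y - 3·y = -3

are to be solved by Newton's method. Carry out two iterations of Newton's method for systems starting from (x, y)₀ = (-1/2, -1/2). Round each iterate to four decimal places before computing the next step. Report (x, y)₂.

(-0.8458, 0.9641)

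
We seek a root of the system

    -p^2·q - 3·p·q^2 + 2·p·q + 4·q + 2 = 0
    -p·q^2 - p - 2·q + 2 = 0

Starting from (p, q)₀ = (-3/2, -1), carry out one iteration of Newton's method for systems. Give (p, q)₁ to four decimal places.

(-3.1923, 1.0769)

At (-3/2, -1): F = (7.7500, 7.0000).
Jacobian J = [[-2·p·q - 3·q^2 + 2·q, -p^2 - 6·p·q + 2·p + 4], [-q^2 - 1, -2·p·q - 2]].
At the point, J = [[-8.0000, -10.2500], [-2.0000, -5.0000]] (det J = 19.5000).
Solving J·Δ = −F gives Δ = (-1.6923, 2.0769).
Then the next iterate is (p, q)₁ = (-3.1923, 1.0769).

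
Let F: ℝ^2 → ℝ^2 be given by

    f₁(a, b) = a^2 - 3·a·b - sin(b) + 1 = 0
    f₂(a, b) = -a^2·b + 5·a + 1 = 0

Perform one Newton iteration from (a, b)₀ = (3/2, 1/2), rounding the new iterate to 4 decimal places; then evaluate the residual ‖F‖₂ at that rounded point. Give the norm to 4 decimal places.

4.2563

At (3/2, 1/2): F = (0.520574, 7.3750).
Jacobian J = [[2·a - 3·b, -3·a - cos(b)], [-2·a·b + 5, -a^2]].
At the point, J = [[1.5000, -5.377583], [3.5000, -2.2500]] (det J = 15.446539).
Solving J·Δ = −F gives Δ = (-2.4917, -0.5982).
Then the next iterate is (a, b)₁ = (-0.9917, -0.0982).
Re-evaluating at (-0.9917, -0.0982): F = (1.789356, -3.861923), so ‖F‖₂ = 4.2563.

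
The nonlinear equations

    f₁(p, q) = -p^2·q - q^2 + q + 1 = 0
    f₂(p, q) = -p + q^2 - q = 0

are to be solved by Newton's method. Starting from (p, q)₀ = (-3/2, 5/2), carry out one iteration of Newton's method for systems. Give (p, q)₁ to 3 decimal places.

At (-3/2, 5/2): F = (-8.375, 5.250).
Jacobian J = [[-2·p·q, -p^2 - 2·q + 1], [-1, 2·q - 1]].
At the point, J = [[7.500, -6.250], [-1.000, 4.000]] (det J = 23.750).
Solving J·Δ = −F gives Δ = (0.029, -1.305).
Then the next iterate is (p, q)₁ = (-1.471, 1.195).

(-1.471, 1.195)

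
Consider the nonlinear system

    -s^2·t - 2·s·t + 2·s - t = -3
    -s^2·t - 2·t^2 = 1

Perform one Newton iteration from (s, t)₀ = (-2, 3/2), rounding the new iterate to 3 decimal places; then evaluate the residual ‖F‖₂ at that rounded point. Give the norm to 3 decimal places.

3.167

At (-2, 3/2): F = (-2.500, -11.500).
Jacobian J = [[-2·s·t - 2·t + 2, -s^2 - 2·s - 1], [-2·s·t, -s^2 - 4·t]].
At the point, J = [[5.000, -1.000], [6.000, -10.000]] (det J = -44.000).
Solving J·Δ = −F gives Δ = (0.307, -0.966).
Then the next iterate is (s, t)₁ = (-1.693, 0.534).
Re-evaluating at (-1.693, 0.534): F = (-0.64245, -3.10089), so ‖F‖₂ = 3.167.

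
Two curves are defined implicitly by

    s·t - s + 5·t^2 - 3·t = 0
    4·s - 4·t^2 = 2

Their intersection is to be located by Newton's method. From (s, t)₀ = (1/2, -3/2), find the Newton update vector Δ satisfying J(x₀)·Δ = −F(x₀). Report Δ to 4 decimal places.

At (1/2, -3/2): F = (14.5000, -9.0000).
Jacobian J = [[t - 1, s + 10·t - 3], [4, -8·t]].
At the point, J = [[-2.5000, -17.5000], [4.0000, 12.0000]] (det J = 40.0000).
Solving J·Δ = −F gives Δ = (-0.4125, 0.8875).

(-0.4125, 0.8875)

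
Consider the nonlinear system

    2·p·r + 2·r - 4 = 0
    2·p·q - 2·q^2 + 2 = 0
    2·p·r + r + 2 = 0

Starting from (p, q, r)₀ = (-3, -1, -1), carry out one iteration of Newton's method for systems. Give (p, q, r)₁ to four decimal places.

(-17.0000, 16.0000, 6.0000)

At (-3, -1, -1): F = (0.0000, 6.0000, 7.0000).
Jacobian J = [[2·r, 0, 2·p + 2], [2·q, 2·p - 4·q, 0], [2·r, 0, 2·p + 1]].
At the point, J = [[-2.0000, 0.0000, -4.0000], [-2.0000, -2.0000, 0.0000], [-2.0000, 0.0000, -5.0000]] (det J = -4.0000).
Solving J·Δ = −F gives Δ = (-14.0000, 17.0000, 7.0000).
Then the next iterate is (p, q, r)₁ = (-17.0000, 16.0000, 6.0000).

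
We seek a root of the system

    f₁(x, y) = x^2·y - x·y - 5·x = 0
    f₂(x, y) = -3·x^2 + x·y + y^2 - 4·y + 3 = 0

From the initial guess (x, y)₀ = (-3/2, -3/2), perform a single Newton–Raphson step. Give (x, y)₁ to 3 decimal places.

(-2.626, -1.700)

At (-3/2, -3/2): F = (1.875, 6.750).
Jacobian J = [[2·x·y - y - 5, x^2 - x], [-6·x + y, x + 2·y - 4]].
At the point, J = [[1.000, 3.750], [7.500, -8.500]] (det J = -36.625).
Solving J·Δ = −F gives Δ = (-1.126, -0.200).
Then the next iterate is (x, y)₁ = (-2.626, -1.700).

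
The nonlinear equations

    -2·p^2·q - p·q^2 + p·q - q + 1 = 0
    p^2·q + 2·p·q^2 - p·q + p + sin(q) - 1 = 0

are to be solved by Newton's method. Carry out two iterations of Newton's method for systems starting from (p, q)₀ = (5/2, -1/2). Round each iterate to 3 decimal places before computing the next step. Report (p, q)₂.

At (5/2, -1/2): F = (5.875, 0.39557).
Jacobian J = [[-4·p·q - q^2 + q, -2·p^2 - 2·p·q + p - 1], [2·p·q + 2·q^2 - q + 1, p^2 + 4·p·q - p + cos(q)]].
At the point, J = [[4.250, -8.500], [-0.500, -0.37242]] (det J = -5.83277).
Solving J·Δ = −F gives Δ = (0.201, 0.792).
Then the next iterate is (p, q)₁ = (2.701, 0.292).
Round to (2.701, 0.292) and repeat: F = (-2.99412, 3.79103), J = [[-2.94803, -14.46719], [2.45591, 8.70684]].
Δ = (-2.918, 0.388), so (p, q)₂ = (-0.217, 0.680).

(-0.217, 0.680)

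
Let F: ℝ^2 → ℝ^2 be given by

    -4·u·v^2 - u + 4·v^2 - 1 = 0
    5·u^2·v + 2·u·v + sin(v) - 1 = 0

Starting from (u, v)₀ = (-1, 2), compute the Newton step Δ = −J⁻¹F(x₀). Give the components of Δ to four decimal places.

(0.2273, -0.8792)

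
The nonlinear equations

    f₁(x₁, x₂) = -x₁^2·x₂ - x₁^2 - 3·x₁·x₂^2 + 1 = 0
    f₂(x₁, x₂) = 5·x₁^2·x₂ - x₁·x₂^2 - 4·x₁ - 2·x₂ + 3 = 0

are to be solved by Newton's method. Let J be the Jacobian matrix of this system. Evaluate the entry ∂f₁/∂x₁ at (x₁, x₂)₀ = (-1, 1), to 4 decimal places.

∂f₁/∂x₁ = -2·x₁·x₂ - 2·x₁ - 3·x₂^2.
At (-1, 1) this is 1.0000.

1.0000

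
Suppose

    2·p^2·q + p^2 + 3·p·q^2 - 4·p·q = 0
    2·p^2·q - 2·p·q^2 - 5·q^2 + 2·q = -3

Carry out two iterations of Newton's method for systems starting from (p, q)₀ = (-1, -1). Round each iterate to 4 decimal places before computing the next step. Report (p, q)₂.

(-0.0848, -0.6359)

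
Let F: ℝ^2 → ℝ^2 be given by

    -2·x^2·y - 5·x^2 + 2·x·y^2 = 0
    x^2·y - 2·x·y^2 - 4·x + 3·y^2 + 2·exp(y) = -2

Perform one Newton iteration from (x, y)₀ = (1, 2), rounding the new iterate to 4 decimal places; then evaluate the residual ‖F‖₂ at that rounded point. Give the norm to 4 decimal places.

At (1, 2): F = (-1.0000, 18.778112).
Jacobian J = [[-4·x·y - 10·x + 2·y^2, -2·x^2 + 4·x·y], [2·x·y - 2·y^2 - 4, x^2 - 4·x·y + 6·y + 2·exp(y)]].
At the point, J = [[-10.0000, 6.0000], [-8.0000, 19.778112]] (det J = -149.781122).
Solving J·Δ = −F gives Δ = (-0.8843, -1.3071).
Then the next iterate is (x, y)₁ = (0.1157, 0.6929).
Re-evaluating at (0.1157, 0.6929): F = (0.025614, 6.874721), so ‖F‖₂ = 6.8748.

6.8748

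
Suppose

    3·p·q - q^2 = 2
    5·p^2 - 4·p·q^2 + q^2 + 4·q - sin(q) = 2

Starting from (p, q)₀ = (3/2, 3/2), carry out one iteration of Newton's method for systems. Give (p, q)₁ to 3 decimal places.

At (3/2, 3/2): F = (2.500, 3.00251).
Jacobian J = [[3·q, 3·p - 2·q], [10·p - 4·q^2, -8·p·q + 2·q - cos(q) + 4]].
At the point, J = [[4.500, 1.500], [6.000, -11.07074]] (det J = -58.81832).
Solving J·Δ = −F gives Δ = (-0.547, -0.025).
Then the next iterate is (p, q)₁ = (0.953, 1.475).

(0.953, 1.475)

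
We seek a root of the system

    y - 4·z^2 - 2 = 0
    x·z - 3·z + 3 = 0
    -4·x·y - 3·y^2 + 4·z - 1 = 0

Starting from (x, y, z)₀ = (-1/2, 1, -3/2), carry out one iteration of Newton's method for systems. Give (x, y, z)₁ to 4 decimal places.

At (-1/2, 1, -3/2): F = (-10.0000, 8.2500, -8.0000).
Jacobian J = [[0, 1, -8·z], [z, 0, x - 3], [-4·y, -4·x - 6·y, 4]].
At the point, J = [[0.0000, 1.0000, 12.0000], [-1.5000, 0.0000, -3.5000], [-4.0000, -4.0000, 4.0000]] (det J = 92.0000).
Solving J·Δ = −F gives Δ = (2.8370, -3.6957, 1.1413).
Then the next iterate is (x, y, z)₁ = (2.3370, -2.6957, -0.3587).

(2.3370, -2.6957, -0.3587)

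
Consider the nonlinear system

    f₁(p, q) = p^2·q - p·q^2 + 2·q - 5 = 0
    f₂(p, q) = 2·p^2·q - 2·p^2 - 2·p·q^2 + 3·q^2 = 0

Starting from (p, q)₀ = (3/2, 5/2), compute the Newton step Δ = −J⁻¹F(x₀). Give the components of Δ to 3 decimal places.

At (3/2, 5/2): F = (-3.750, 6.750).
Jacobian J = [[2·p·q - q^2, p^2 - 2·p·q + 2], [4·p·q - 4·p - 2·q^2, 2·p^2 - 4·p·q + 6·q]].
At the point, J = [[1.250, -3.250], [-3.500, 4.500]] (det J = -5.750).
Solving J·Δ = −F gives Δ = (0.880, -0.815).

(0.880, -0.815)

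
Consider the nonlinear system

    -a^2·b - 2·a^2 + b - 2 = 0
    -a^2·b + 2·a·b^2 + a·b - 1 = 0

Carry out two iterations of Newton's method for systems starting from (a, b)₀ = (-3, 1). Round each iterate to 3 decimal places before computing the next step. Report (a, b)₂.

(-0.670, 0.518)

At (-3, 1): F = (-28.000, -19.000).
Jacobian J = [[-2·a·b - 4·a, -a^2 + 1], [-2·a·b + 2·b^2 + b, -a^2 + 4·a·b + a]].
At the point, J = [[18.000, -8.000], [9.000, -24.000]] (det J = -360.000).
Solving J·Δ = −F gives Δ = (1.444, -0.250).
Then the next iterate is (a, b)₁ = (-1.556, 0.750).
Round to (-1.556, 0.750) and repeat: F = (-7.90812, -5.73335), J = [[8.558, -1.42114], [4.209, -8.64514]].
Δ = (0.886, -0.232), so (a, b)₂ = (-0.670, 0.518).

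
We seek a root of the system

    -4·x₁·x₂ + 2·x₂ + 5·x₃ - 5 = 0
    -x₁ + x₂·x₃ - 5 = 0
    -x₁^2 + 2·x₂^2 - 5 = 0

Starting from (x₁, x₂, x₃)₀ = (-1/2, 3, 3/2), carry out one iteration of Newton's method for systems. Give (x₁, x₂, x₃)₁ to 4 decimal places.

(0.7341, 1.8347, 2.4940)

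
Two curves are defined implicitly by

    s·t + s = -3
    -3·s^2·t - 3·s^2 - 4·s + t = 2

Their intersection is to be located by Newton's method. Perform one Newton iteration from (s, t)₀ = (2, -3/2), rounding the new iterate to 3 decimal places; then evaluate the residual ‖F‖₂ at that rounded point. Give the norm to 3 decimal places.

127.164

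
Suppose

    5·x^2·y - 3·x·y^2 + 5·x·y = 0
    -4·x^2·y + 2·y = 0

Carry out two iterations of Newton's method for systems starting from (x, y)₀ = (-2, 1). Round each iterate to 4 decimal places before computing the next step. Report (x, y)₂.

At (-2, 1): F = (16.0000, -14.0000).
Jacobian J = [[10·x·y - 3·y^2 + 5·y, 5·x^2 - 6·x·y + 5·x], [-8·x·y, -4·x^2 + 2]].
At the point, J = [[-18.0000, 22.0000], [16.0000, -14.0000]] (det J = -100.0000).
Solving J·Δ = −F gives Δ = (0.8400, -0.0400).
Then the next iterate is (x, y)₁ = (-1.1600, 0.9600).
Round to (-1.1600, 0.9600) and repeat: F = (4.098048, -3.247104), J = [[-9.1008, 7.6096], [8.9088, -3.3824]].
Δ = (0.2931, -0.1880), so (x, y)₂ = (-0.8669, 0.7720).

(-0.8669, 0.7720)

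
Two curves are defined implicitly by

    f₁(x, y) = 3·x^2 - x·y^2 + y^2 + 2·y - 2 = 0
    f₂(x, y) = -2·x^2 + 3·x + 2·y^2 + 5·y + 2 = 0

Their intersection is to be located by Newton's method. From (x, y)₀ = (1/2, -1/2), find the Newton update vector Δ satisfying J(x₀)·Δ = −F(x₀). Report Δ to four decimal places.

(1.1667, -0.7222)

At (1/2, -1/2): F = (-2.1250, 1.0000).
Jacobian J = [[6·x - y^2, -2·x·y + 2·y + 2], [-4·x + 3, 4·y + 5]].
At the point, J = [[2.7500, 1.5000], [1.0000, 3.0000]] (det J = 6.7500).
Solving J·Δ = −F gives Δ = (1.1667, -0.7222).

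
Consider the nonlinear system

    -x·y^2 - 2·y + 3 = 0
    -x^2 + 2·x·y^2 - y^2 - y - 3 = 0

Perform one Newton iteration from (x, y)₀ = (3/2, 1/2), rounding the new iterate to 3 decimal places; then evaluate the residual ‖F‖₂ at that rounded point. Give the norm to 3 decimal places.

At (3/2, 1/2): F = (1.625, -5.250).
Jacobian J = [[-y^2, -2·x·y - 2], [-2·x + 2·y^2, 4·x·y - 2·y - 1]].
At the point, J = [[-0.250, -3.500], [-2.500, 1.000]] (det J = -9.000).
Solving J·Δ = −F gives Δ = (-1.861, 0.597).
Then the next iterate is (x, y)₁ = (-0.361, 1.097).
Re-evaluating at (-0.361, 1.097): F = (1.24043, -6.29959), so ‖F‖₂ = 6.421.

6.421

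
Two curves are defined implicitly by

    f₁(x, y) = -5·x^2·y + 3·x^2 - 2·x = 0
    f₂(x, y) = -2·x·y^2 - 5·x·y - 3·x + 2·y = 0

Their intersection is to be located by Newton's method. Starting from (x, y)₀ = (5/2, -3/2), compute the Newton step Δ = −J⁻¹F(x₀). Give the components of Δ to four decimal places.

At (5/2, -3/2): F = (60.6250, -3.0000).
Jacobian J = [[-10·x·y + 6·x - 2, -5·x^2], [-2·y^2 - 5·y - 3, -4·x·y - 5·x + 2]].
At the point, J = [[50.5000, -31.2500], [0.0000, 4.5000]] (det J = 227.2500).
Solving J·Δ = −F gives Δ = (-0.7880, 0.6667).

(-0.7880, 0.6667)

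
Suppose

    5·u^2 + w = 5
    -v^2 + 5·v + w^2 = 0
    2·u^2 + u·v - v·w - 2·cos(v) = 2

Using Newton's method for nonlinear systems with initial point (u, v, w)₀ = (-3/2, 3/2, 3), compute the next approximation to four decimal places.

(-1.0079, -0.0178, 1.1309)

At (-3/2, 3/2, 3): F = (9.2500, 14.2500, -4.391474).
Jacobian J = [[10·u, 0, 1], [0, -2·v + 5, 2·w], [4·u + v, u - w + 2·sin(v), -v]].
At the point, J = [[-15.0000, 0.0000, 1.0000], [0.0000, 2.0000, 6.0000], [-4.5000, -2.505010, -1.5000]] (det J = -171.450902).
Solving J·Δ = −F gives Δ = (0.4921, -1.5178, -1.8691).
Then the next iterate is (u, v, w)₁ = (-1.0079, -0.0178, 1.1309).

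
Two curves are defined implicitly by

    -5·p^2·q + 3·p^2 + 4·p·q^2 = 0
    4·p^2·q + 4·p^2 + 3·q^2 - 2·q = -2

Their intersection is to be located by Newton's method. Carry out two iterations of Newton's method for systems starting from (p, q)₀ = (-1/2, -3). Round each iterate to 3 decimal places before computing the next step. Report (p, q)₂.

(0.368, 0.111)

At (-1/2, -3): F = (-13.500, 33.000).
Jacobian J = [[-10·p·q + 6·p + 4·q^2, -5·p^2 + 8·p·q], [8·p·q + 8·p, 4·p^2 + 6·q - 2]].
At the point, J = [[18.000, 10.750], [8.000, -19.000]] (det J = -428.000).
Solving J·Δ = −F gives Δ = (-0.230, 1.640).
Then the next iterate is (p, q)₁ = (-0.730, -1.360).
Round to (-0.730, -1.360) and repeat: F = (-0.17841, 9.50142), J = [[-6.90960, 5.27790], [2.10240, -8.02840]].
Δ = (1.098, 1.471), so (p, q)₂ = (0.368, 0.111).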